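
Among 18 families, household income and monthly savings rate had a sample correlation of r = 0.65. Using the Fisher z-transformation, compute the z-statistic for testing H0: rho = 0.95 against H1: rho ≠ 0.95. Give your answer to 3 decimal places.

-4.092

z_r = atanh(0.65) = 0.775299,  z_0 = atanh(0.95) = 1.831781
SE = 1/√(n−3) = 1/√15 = 0.258199
z = (z_r − z_0)/SE = (0.775299 − 1.831781) / 0.258199 = -1.056482 / 0.258199 = -4.092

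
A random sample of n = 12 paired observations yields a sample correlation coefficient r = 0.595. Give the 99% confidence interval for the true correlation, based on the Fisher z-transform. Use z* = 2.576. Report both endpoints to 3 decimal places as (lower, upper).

Fisher z: z_r = atanh(r) = ½·ln((1+0.595)/(1−0.595)) = 0.685371
SE(z) = 1/√(n−3) = 1/√9 = 0.333333
99% ⇒ z* = 2.576; margin = 2.576·0.333333 = 0.858666
CI on z-scale: (-0.173295, 1.544037)
Back-transform: tanh(-0.173295) = -0.171581, tanh(1.544037) = 0.912796

(-0.172, 0.913)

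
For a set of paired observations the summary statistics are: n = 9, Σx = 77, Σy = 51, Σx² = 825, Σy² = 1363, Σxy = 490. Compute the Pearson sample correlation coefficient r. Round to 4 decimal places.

S_xy = nΣxy − ΣxΣy = 9·490 − 77·51 = 4410 − 3927 = 483
S_xx = nΣx² − (Σx)² = 9·825 − 77² = 7425 − 5929 = 1496
S_yy = nΣy² − (Σy)² = 9·1363 − 51² = 12267 − 2601 = 9666
r = S_xy / √(S_xx·S_yy) = 483 / √(1496·9666) = 483 / √14460336 = 483 / 3802.6748 = 0.1270

0.1270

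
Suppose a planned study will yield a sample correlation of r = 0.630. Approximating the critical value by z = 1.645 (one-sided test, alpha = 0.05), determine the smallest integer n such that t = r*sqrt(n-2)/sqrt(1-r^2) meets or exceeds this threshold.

r√(n−2)/√(1−r²) ≥ 1.645  ⇔  n−2 ≥ (1.645)²·(1−r²)/r²
(1−r²)/r² = (1−0.396900)/0.396900 = 1.5195
n ≥ 2 + 2.706025·1.5195 = 2 + 4.1118 = 6.1118
⌈6.1118⌉ = 7

7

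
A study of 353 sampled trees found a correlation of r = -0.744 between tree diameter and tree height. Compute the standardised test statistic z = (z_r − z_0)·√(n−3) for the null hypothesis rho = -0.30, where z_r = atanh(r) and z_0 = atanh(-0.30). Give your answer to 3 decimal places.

-12.158

Fisher z: atanh(-0.744) = -0.959380, atanh(-0.30) = -0.309520
z = (z_r − z_0)·√(n−3) = (-0.959380 − (-0.309520))·√350 = -0.649860 · 18.708287 = -12.158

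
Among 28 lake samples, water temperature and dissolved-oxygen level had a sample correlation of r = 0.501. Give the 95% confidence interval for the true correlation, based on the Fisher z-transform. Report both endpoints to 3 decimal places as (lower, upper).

z_r = atanh(0.501) = 0.550640;  SE = 1/√(n−3) = 1/√25 = 0.200000
z-limits: 0.550640 ± 1.960·0.200000 = 0.550640 ± 0.392000 = [0.158640, 0.942640]
ρ-limits: (tanh 0.158640, tanh 0.942640) = (0.157, 0.736)

(0.157, 0.736)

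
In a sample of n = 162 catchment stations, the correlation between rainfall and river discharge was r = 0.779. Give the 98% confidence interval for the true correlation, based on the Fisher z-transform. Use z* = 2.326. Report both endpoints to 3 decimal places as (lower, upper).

(0.695, 0.842)

z_r = atanh(0.779) = 1.042822;  SE = 1/√(n−3) = 1/√159 = 0.079305
z-limits: 1.042822 ± 2.326·0.079305 = 1.042822 ± 0.184463 = [0.858359, 1.227285]
ρ-limits: (tanh 0.858359, tanh 1.227285) = (0.695, 0.842)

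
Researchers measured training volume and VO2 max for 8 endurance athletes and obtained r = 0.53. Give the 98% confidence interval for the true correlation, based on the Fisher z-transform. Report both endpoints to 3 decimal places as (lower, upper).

Fisher z: z_r = atanh(r) = ½·ln((1+0.53)/(1−0.53)) = 0.590145
SE(z) = 1/√(n−3) = 1/√5 = 0.447214
98% ⇒ z* = 2.326; margin = 2.326·0.447214 = 1.040220
CI on z-scale: (-0.450075, 1.630365)
Back-transform: tanh(-0.450075) = -0.421961, tanh(1.630365) = 0.926114

(-0.422, 0.926)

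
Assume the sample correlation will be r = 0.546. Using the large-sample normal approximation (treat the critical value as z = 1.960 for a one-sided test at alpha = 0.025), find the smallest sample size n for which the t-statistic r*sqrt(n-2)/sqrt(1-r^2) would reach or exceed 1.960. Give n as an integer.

Need r·√(n−2)/√(1−r²) ≥ 1.960
√(n−2) ≥ 1.960·√(1−0.298116) / 0.546 = 1.960·0.837785 / 0.546 = 3.0074
n−2 ≥ 9.0445  ⇒  n ≥ 11.0445
Smallest integer n = 12

12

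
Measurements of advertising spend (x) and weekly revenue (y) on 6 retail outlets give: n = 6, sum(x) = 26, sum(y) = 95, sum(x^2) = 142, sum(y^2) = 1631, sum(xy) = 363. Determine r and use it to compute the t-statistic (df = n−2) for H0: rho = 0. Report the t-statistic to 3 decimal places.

S_xy = nΣxy − ΣxΣy = 6·363 − 26·95 = 2178 − 2470 = -292
S_xx = nΣx² − (Σx)² = 6·142 − 26² = 852 − 676 = 176
S_yy = nΣy² − (Σy)² = 6·1631 − 95² = 9786 − 9025 = 761
r = S_xy / √(S_xx·S_yy) = -292 / √(176·761) = -292 / √133936 = -292 / 365.9727 = -0.7979
t = r·√(n−2)/√(1−r²) = -0.7979·√4 / √(1−0.636644) = -1.595800 / 0.602790 = -2.647

-2.647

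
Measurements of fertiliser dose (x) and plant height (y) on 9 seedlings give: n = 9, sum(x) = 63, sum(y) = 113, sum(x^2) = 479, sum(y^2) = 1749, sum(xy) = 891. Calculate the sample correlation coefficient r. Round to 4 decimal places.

0.8927

Numerator: nΣxy − (Σx)(Σy) = 9·891 − (63)(113) = 900
Denominator: √[(nΣx²−(Σx)²)(nΣy²−(Σy)²)]
  nΣx²−(Σx)² = 9·479 − 3969 = 342;  nΣy²−(Σy)² = 9·1749 − 12769 = 2972
  √(342·2972) = √1016424 = 1008.1786
r = 900 / 1008.1786 = 0.8927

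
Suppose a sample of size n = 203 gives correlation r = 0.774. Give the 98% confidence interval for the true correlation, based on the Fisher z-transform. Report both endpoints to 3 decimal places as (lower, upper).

(0.699, 0.832)

z_r = atanh(0.774) = 1.030229;  SE = 1/√(n−3) = 1/√200 = 0.070711
z-limits: 1.030229 ± 2.326·0.070711 = 1.030229 ± 0.164474 = [0.865755, 1.194703]
ρ-limits: (tanh 0.865755, tanh 1.194703) = (0.699, 0.832)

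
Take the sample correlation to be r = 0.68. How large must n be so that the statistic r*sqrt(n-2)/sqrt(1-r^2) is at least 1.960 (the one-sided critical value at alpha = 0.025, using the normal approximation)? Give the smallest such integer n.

Need r·√(n−2)/√(1−r²) ≥ 1.960
√(n−2) ≥ 1.960·√(1−0.4624) / 0.68 = 1.960·0.733212 / 0.68 = 2.1134
n−2 ≥ 4.4665  ⇒  n ≥ 6.4665
Smallest integer n = 7

7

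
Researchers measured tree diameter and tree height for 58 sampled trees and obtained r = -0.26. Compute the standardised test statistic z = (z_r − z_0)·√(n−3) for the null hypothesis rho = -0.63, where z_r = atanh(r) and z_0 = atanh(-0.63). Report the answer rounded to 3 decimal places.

Fisher z: atanh(-0.26) = -0.266108, atanh(-0.63) = -0.741416
z = (z_r − z_0)·√(n−3) = (-0.266108 − (-0.741416))·√55 = 0.475308 · 7.416198 = 3.525

3.525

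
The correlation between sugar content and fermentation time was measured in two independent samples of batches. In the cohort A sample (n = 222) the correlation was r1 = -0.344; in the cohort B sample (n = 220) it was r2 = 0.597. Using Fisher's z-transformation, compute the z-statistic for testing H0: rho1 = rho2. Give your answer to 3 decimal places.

Fisher z-transforms: z1 = atanh(-0.344) = -0.358622, z2 = atanh(0.597) = 0.688473; difference d = -1.047095
Var(d) = 1/219 + 1/217 = 0.0045662 + 0.0046083 = 0.0091745
z = d/√Var(d) = -1.047095 / √0.0091745 = -1.047095 / 0.095784 = -10.932

-10.932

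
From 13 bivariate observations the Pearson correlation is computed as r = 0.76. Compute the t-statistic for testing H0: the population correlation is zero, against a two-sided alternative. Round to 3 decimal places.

3.878

t = r·√(n−2) / √(1−r²) with r = 0.76, n = 13
  = 0.76·√11 / √(1 − 0.5776)
  = 0.76·3.316625 / 0.649923
  = 2.520635 / 0.649923 = 3.878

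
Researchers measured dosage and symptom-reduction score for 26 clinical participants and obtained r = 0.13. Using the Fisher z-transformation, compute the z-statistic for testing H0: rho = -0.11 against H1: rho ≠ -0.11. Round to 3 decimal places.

1.157

z_r = atanh(0.13) = 0.130740,  z_0 = atanh(-0.11) = -0.110447
SE = 1/√(n−3) = 1/√23 = 0.208514
z = (z_r − z_0)/SE = (0.130740 − (-0.110447)) / 0.208514 = 0.241187 / 0.208514 = 1.157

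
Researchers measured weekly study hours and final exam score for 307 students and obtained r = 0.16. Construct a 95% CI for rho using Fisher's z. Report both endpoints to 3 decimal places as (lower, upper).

(0.049, 0.267)

Fisher z: z_r = atanh(r) = ½·ln((1+0.16)/(1−0.16)) = 0.161387
SE(z) = 1/√(n−3) = 1/√304 = 0.057354
95% ⇒ z* = 1.960; margin = 1.960·0.057354 = 0.112414
CI on z-scale: (0.048973, 0.273801)
Back-transform: tanh(0.048973) = 0.048934, tanh(0.273801) = 0.267158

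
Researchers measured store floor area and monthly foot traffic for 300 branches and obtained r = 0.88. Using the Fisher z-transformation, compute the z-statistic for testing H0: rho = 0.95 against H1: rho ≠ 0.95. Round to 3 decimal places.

Fisher z: atanh(0.88) = 1.375768, atanh(0.95) = 1.831781
z = (z_r − z_0)·√(n−3) = (1.375768 − 1.831781)·√297 = -0.456013 · 17.233688 = -7.859

-7.859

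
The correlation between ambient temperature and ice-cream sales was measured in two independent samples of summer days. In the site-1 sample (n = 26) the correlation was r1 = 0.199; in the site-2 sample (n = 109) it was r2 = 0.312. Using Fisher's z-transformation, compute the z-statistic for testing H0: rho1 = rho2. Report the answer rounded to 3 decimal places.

Fisher z-transforms: z1 = atanh(0.199) = 0.201691, z2 = atanh(0.312) = 0.322760; difference d = -0.121069
Var(d) = 1/23 + 1/106 = 0.0434783 + 0.0094340 = 0.0529123
z = d/√Var(d) = -0.121069 / √0.0529123 = -0.121069 / 0.230027 = -0.526

-0.526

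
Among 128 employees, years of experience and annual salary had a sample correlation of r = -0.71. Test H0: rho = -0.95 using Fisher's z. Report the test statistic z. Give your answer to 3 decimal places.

z_r = atanh(-0.71) = -0.887184,  z_0 = atanh(-0.95) = -1.831781
SE = 1/√(n−3) = 1/√125 = 0.089443
z = (z_r − z_0)/SE = (-0.887184 − (-1.831781)) / 0.089443 = 0.944597 / 0.089443 = 10.561

10.561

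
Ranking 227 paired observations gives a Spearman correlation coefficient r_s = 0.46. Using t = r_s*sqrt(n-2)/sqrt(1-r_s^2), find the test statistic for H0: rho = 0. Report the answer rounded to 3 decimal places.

7.771

1 − r_s² = 1 − 0.2116 = 0.7884;  √(1−r_s²) = 0.887919
√(n−2) = √225 = 15.000000
t = r_s·√(n−2)/√(1−r_s²) = 0.46 · 15.000000 / 0.887919 = 7.771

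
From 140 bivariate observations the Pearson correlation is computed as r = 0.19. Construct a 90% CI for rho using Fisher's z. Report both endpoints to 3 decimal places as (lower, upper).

Fisher z: z_r = atanh(r) = ½·ln((1+0.19)/(1−0.19)) = 0.192337
SE(z) = 1/√(n−3) = 1/√137 = 0.085436
90% ⇒ z* = 1.645; margin = 1.645·0.085436 = 0.140542
CI on z-scale: (0.051795, 0.332879)
Back-transform: tanh(0.051795) = 0.051749, tanh(0.332879) = 0.321105

(0.052, 0.321)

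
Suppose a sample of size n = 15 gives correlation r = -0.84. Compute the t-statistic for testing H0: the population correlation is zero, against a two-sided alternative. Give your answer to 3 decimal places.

-5.582

1 − r² = 1 − 0.7056 = 0.2944;  √(1−r²) = 0.542586
√(n−2) = √13 = 3.605551
t = r·√(n−2)/√(1−r²) = -0.84 · 3.605551 / 0.542586 = -5.582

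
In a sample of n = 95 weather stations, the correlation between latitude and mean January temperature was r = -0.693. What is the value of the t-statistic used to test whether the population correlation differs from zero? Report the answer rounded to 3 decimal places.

-9.270

t = r·√(n−2) / √(1−r²) with r = -0.693, n = 95
  = -0.693·√93 / √(1 − 0.480249)
  = -0.693·9.643651 / 0.720938
  = -6.683050 / 0.720938 = -9.270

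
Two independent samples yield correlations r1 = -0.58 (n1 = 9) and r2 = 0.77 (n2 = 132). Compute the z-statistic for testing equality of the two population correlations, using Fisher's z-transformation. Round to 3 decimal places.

Fisher z-transforms: z1 = atanh(-0.58) = -0.662463, z2 = atanh(0.77) = 1.020328; difference d = -1.682791
Var(d) = 1/6 + 1/129 = 0.1666667 + 0.0077519 = 0.1744186
z = d/√Var(d) = -1.682791 / √0.1744186 = -1.682791 / 0.417635 = -4.029

-4.029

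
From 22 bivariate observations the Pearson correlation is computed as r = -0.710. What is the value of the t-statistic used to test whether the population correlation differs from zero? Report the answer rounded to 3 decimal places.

-4.509

1 − r² = 1 − 0.504100 = 0.495900;  √(1−r²) = 0.704202
√(n−2) = √20 = 4.472136
t = r·√(n−2)/√(1−r²) = -0.710 · 4.472136 / 0.704202 = -4.509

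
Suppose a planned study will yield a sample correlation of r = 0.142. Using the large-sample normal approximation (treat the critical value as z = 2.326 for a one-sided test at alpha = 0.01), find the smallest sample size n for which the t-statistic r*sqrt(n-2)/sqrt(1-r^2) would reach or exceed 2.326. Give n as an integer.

265

Need r·√(n−2)/√(1−r²) ≥ 2.326
√(n−2) ≥ 2.326·√(1−0.020164) / 0.142 = 2.326·0.989867 / 0.142 = 16.2143
n−2 ≥ 262.9035  ⇒  n ≥ 264.9035
Smallest integer n = 265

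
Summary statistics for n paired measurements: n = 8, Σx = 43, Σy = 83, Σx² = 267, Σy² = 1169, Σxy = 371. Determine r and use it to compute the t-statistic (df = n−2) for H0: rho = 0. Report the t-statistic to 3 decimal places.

-2.504

S_xy = nΣxy − ΣxΣy = 8·371 − 43·83 = 2968 − 3569 = -601
S_xx = nΣx² − (Σx)² = 8·267 − 43² = 2136 − 1849 = 287
S_yy = nΣy² − (Σy)² = 8·1169 − 83² = 9352 − 6889 = 2463
r = S_xy / √(S_xx·S_yy) = -601 / √(287·2463) = -601 / √706881 = -601 / 840.7622 = -0.7148
t = r·√(n−2)/√(1−r²) = -0.7148·√6 / √(1−0.510939) = -1.750895 / 0.699329 = -2.504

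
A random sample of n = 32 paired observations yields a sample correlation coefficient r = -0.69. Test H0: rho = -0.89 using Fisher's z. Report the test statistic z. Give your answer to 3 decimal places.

Fisher z: atanh(-0.69) = -0.847956, atanh(-0.89) = -1.421926
z = (z_r − z_0)·√(n−3) = (-0.847956 − (-1.421926))·√29 = 0.573970 · 5.385165 = 3.091

3.091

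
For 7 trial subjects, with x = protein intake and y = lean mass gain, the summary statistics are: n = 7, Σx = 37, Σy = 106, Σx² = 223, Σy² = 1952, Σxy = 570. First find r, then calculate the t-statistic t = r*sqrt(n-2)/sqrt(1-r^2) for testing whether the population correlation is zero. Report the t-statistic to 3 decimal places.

S_xy = nΣxy − ΣxΣy = 7·570 − 37·106 = 3990 − 3922 = 68
S_xx = nΣx² − (Σx)² = 7·223 − 37² = 1561 − 1369 = 192
S_yy = nΣy² − (Σy)² = 7·1952 − 106² = 13664 − 11236 = 2428
r = S_xy / √(S_xx·S_yy) = 68 / √(192·2428) = 68 / √466176 = 68 / 682.7708 = 0.0996
t = r·√(n−2)/√(1−r²) = 0.0996·√5 / √(1−0.009920) = 0.222712 / 0.995028 = 0.224

0.224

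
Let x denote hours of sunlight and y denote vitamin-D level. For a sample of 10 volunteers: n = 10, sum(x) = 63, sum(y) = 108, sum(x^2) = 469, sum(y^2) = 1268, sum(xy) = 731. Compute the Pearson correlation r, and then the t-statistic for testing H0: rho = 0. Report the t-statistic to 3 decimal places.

2.073

Numerator: nΣxy − (Σx)(Σy) = 10·731 − (63)(108) = 506
Denominator: √[(nΣx²−(Σx)²)(nΣy²−(Σy)²)]
  nΣx²−(Σx)² = 10·469 − 3969 = 721;  nΣy²−(Σy)² = 10·1268 − 11664 = 1016
  √(721·1016) = √732536 = 855.8832
r = 506 / 855.8832 = 0.5912
t = r·√(n−2)/√(1−r²) = 0.5912·√8 / √(1−0.349517) = 1.672166 / 0.806525 = 2.073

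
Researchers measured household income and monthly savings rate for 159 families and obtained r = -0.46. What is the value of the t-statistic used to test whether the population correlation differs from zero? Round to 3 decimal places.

-6.491

t = r·√(n−2) / √(1−r²) with r = -0.46, n = 159
  = -0.46·√157 / √(1 − 0.2116)
  = -0.46·12.529964 / 0.887919
  = -5.763783 / 0.887919 = -6.491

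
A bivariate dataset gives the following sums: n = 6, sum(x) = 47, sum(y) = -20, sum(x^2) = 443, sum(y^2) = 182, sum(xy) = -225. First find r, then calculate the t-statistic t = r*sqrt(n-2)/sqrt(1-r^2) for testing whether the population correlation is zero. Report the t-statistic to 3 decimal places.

-2.171

S_xy = nΣxy − ΣxΣy = 6·(-225) − 47·(-20) = -1350 − (-940) = -410
S_xx = nΣx² − (Σx)² = 6·443 − 47² = 2658 − 2209 = 449
S_yy = nΣy² − (Σy)² = 6·182 − (-20)² = 1092 − 400 = 692
r = S_xy / √(S_xx·S_yy) = -410 / √(449·692) = -410 / √310708 = -410 / 557.4119 = -0.7355
t = r·√(n−2)/√(1−r²) = -0.7355·√4 / √(1−0.540960) = -1.471000 / 0.677525 = -2.171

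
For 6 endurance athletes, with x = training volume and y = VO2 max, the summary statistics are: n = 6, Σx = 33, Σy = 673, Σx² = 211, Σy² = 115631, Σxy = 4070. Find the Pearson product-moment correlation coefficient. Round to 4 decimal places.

0.3386

S_xy = nΣxy − ΣxΣy = 6·4070 − 33·673 = 24420 − 22209 = 2211
S_xx = nΣx² − (Σx)² = 6·211 − 33² = 1266 − 1089 = 177
S_yy = nΣy² − (Σy)² = 6·115631 − 673² = 693786 − 452929 = 240857
r = S_xy / √(S_xx·S_yy) = 2211 / √(177·240857) = 2211 / √42631689 = 2211 / 6529.2947 = 0.3386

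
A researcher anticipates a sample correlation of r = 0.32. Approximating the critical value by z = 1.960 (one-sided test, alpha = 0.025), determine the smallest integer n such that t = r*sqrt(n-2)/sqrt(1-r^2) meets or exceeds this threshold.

r√(n−2)/√(1−r²) ≥ 1.960  ⇔  n−2 ≥ (1.960)²·(1−r²)/r²
(1−r²)/r² = (1−0.1024)/0.1024 = 8.7656
n ≥ 2 + 3.8416·8.7656 = 2 + 33.6739 = 35.6739
⌈35.6739⌉ = 36

36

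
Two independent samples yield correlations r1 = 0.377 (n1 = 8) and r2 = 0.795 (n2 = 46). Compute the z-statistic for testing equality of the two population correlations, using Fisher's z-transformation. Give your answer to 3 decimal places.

-1.457

z1 = atanh(0.377) = 0.396558,  z2 = atanh(0.795) = 1.084875
SE = √(1/(n1−3) + 1/(n2−3)) = √(1/5 + 1/43) = √(0.2000000 + 0.0232558) = √0.2232558 = 0.472500
z = (z1 − z2)/SE = (0.396558 − 1.084875) / 0.472500 = -0.688317 / 0.472500 = -1.457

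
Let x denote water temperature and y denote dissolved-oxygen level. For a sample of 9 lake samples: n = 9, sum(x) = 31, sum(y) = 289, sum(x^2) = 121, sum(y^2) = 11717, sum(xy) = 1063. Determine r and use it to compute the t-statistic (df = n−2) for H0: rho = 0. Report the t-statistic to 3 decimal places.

1.030

S_xy = nΣxy − ΣxΣy = 9·1063 − 31·289 = 9567 − 8959 = 608
S_xx = nΣx² − (Σx)² = 9·121 − 31² = 1089 − 961 = 128
S_yy = nΣy² − (Σy)² = 9·11717 − 289² = 105453 − 83521 = 21932
r = S_xy / √(S_xx·S_yy) = 608 / √(128·21932) = 608 / √2807296 = 608 / 1675.4987 = 0.3629
t = r·√(n−2)/√(1−r²) = 0.3629·√7 / √(1−0.131696) = 0.960143 / 0.931828 = 1.030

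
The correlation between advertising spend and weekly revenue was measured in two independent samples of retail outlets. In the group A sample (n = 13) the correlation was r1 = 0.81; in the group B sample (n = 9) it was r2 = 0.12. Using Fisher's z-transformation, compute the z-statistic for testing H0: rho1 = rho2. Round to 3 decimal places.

Fisher z-transforms: z1 = atanh(0.81) = 1.127029, z2 = atanh(0.12) = 0.120581; difference d = 1.006448
Var(d) = 1/10 + 1/6 = 0.1000000 + 0.1666667 = 0.2666667
z = d/√Var(d) = 1.006448 / √0.2666667 = 1.006448 / 0.516398 = 1.949

1.949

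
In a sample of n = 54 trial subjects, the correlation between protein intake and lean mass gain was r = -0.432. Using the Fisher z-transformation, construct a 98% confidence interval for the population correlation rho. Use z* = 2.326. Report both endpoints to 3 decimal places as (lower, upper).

(-0.657, -0.136)

z_r = atanh(-0.432) = -0.462353;  SE = 1/√(n−3) = 1/√51 = 0.140028
z-limits: -0.462353 ± 2.326·0.140028 = -0.462353 ± 0.325705 = [-0.788058, -0.136648]
ρ-limits: (tanh -0.788058, tanh -0.136648) = (-0.657, -0.136)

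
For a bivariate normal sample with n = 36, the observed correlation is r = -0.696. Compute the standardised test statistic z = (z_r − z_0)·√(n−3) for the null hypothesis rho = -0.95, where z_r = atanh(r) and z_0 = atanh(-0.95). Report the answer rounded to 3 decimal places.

z_r = atanh(-0.696) = -0.859500,  z_0 = atanh(-0.95) = -1.831781
SE = 1/√(n−3) = 1/√33 = 0.174078
z = (z_r − z_0)/SE = (-0.859500 − (-1.831781)) / 0.174078 = 0.972281 / 0.174078 = 5.585

5.585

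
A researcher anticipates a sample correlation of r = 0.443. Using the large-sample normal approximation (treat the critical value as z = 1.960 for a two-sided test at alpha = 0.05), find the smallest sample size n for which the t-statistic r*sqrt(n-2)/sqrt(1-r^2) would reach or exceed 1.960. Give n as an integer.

18

r√(n−2)/√(1−r²) ≥ 1.960  ⇔  n−2 ≥ (1.960)²·(1−r²)/r²
(1−r²)/r² = (1−0.196249)/0.196249 = 4.0956
n ≥ 2 + 3.8416·4.0956 = 2 + 15.7337 = 17.7337
⌈17.7337⌉ = 18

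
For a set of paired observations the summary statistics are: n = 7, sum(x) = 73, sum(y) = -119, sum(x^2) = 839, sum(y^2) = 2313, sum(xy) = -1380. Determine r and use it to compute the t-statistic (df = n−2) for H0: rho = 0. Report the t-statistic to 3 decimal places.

S_xy = nΣxy − ΣxΣy = 7·(-1380) − 73·(-119) = -9660 − (-8687) = -973
S_xx = nΣx² − (Σx)² = 7·839 − 73² = 5873 − 5329 = 544
S_yy = nΣy² − (Σy)² = 7·2313 − (-119)² = 16191 − 14161 = 2030
r = S_xy / √(S_xx·S_yy) = -973 / √(544·2030) = -973 / √1104320 = -973 / 1050.8663 = -0.9259
t = r·√(n−2)/√(1−r²) = -0.9259·√5 / √(1−0.857291) = -2.070375 / 0.377768 = -5.481

-5.481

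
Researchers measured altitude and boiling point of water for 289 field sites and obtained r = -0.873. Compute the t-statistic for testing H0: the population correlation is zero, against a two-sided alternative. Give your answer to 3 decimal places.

1 − r² = 1 − 0.762129 = 0.237871;  √(1−r²) = 0.487720
√(n−2) = √287 = 16.941074
t = r·√(n−2)/√(1−r²) = -0.873 · 16.941074 / 0.487720 = -30.324

-30.324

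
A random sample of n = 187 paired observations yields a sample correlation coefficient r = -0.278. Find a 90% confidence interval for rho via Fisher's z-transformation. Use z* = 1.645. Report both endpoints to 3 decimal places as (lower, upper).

(-0.386, -0.163)

Fisher z: z_r = atanh(r) = ½·ln((1+(-0.278))/(1−(-0.278))) = -0.285513
SE(z) = 1/√(n−3) = 1/√184 = 0.073721
90% ⇒ z* = 1.645; margin = 1.645·0.073721 = 0.121271
CI on z-scale: (-0.406784, -0.164242)
Back-transform: tanh(-0.406784) = -0.385739, tanh(-0.164242) = -0.162781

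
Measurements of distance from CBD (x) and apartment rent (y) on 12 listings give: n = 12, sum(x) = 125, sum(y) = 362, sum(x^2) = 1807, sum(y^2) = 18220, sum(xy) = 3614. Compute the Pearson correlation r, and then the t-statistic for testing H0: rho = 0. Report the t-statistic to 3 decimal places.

-0.259

S_xy = nΣxy − ΣxΣy = 12·3614 − 125·362 = 43368 − 45250 = -1882
S_xx = nΣx² − (Σx)² = 12·1807 − 125² = 21684 − 15625 = 6059
S_yy = nΣy² − (Σy)² = 12·18220 − 362² = 218640 − 131044 = 87596
r = S_xy / √(S_xx·S_yy) = -1882 / √(6059·87596) = -1882 / √530744164 = -1882 / 23037.8854 = -0.0817
t = r·√(n−2)/√(1−r²) = -0.0817·√10 / √(1−0.006675) = -0.258358 / 0.996657 = -0.259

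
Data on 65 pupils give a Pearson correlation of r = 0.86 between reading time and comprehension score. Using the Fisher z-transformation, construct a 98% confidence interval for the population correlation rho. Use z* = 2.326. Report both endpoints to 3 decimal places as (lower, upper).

z_r = atanh(0.86) = 1.293345;  SE = 1/√(n−3) = 1/√62 = 0.127000
z-limits: 1.293345 ± 2.326·0.127000 = 1.293345 ± 0.295402 = [0.997943, 1.588747]
ρ-limits: (tanh 0.997943, tanh 1.588747) = (0.761, 0.920)

(0.761, 0.920)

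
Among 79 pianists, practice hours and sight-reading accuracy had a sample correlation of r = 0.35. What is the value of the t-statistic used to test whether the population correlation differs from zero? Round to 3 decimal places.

t = r·√(n−2) / √(1−r²) with r = 0.35, n = 79
  = 0.35·√77 / √(1 − 0.1225)
  = 0.35·8.774964 / 0.936750
  = 3.071237 / 0.936750 = 3.279

3.279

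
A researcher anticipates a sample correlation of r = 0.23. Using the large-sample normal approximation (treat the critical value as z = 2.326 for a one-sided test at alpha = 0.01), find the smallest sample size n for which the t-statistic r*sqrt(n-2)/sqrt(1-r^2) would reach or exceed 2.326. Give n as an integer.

Need r·√(n−2)/√(1−r²) ≥ 2.326
√(n−2) ≥ 2.326·√(1−0.0529) / 0.23 = 2.326·0.973191 / 0.23 = 9.8419
n−2 ≥ 96.8630  ⇒  n ≥ 98.8630
Smallest integer n = 99

99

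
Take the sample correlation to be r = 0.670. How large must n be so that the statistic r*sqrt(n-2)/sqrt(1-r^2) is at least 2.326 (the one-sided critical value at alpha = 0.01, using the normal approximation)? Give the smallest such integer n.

Need r·√(n−2)/√(1−r²) ≥ 2.326
√(n−2) ≥ 2.326·√(1−0.448900) / 0.670 = 2.326·0.742361 / 0.670 = 2.5772
n−2 ≥ 6.6420  ⇒  n ≥ 8.6420
Smallest integer n = 9

9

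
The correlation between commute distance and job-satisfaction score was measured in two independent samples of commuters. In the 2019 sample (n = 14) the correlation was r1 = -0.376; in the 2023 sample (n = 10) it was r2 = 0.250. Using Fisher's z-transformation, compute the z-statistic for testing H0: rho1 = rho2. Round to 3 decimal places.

z1 = atanh(-0.376) = -0.395393,  z2 = atanh(0.250) = 0.255413
SE = √(1/(n1−3) + 1/(n2−3)) = √(1/11 + 1/7) = √(0.0909091 + 0.1428571) = √0.2337662 = 0.483494
z = (z1 − z2)/SE = (-0.395393 − 0.255413) / 0.483494 = -0.650806 / 0.483494 = -1.346

-1.346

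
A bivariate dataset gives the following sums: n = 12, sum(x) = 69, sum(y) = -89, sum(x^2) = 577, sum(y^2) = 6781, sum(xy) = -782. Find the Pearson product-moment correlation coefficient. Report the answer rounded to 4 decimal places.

Numerator: nΣxy − (Σx)(Σy) = 12·(-782) − (69)(-89) = -3243
Denominator: √[(nΣx²−(Σx)²)(nΣy²−(Σy)²)]
  nΣx²−(Σx)² = 12·577 − 4761 = 2163;  nΣy²−(Σy)² = 12·6781 − 7921 = 73451
  √(2163·73451) = √158874513 = 12604.5433
r = -3243 / 12604.5433 = -0.2573

-0.2573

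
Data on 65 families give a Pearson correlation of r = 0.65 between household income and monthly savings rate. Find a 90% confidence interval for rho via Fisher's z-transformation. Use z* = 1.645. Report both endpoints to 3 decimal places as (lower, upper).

(0.513, 0.755)

Fisher z: z_r = atanh(r) = ½·ln((1+0.65)/(1−0.65)) = 0.775299
SE(z) = 1/√(n−3) = 1/√62 = 0.127000
90% ⇒ z* = 1.645; margin = 1.645·0.127000 = 0.208915
CI on z-scale: (0.566384, 0.984214)
Back-transform: tanh(0.566384) = 0.512699, tanh(0.984214) = 0.754884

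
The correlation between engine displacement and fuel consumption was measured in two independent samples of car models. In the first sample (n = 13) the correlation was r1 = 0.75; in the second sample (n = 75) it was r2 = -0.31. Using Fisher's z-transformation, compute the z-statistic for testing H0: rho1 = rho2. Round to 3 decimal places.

3.833

Fisher z-transforms: z1 = atanh(0.75) = 0.972955, z2 = atanh(-0.31) = -0.320545; difference d = 1.293500
Var(d) = 1/10 + 1/72 = 0.1000000 + 0.0138889 = 0.1138889
z = d/√Var(d) = 1.293500 / √0.1138889 = 1.293500 / 0.337474 = 3.833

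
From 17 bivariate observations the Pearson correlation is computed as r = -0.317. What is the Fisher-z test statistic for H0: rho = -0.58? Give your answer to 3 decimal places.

Fisher z: atanh(-0.317) = -0.328308, atanh(-0.58) = -0.662463
z = (z_r − z_0)·√(n−3) = (-0.328308 − (-0.662463))·√14 = 0.334155 · 3.741657 = 1.250

1.250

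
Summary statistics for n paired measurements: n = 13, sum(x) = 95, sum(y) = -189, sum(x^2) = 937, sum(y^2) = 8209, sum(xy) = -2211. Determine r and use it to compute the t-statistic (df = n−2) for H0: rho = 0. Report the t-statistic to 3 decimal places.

-3.448

S_xy = nΣxy − ΣxΣy = 13·(-2211) − 95·(-189) = -28743 − (-17955) = -10788
S_xx = nΣx² − (Σx)² = 13·937 − 95² = 12181 − 9025 = 3156
S_yy = nΣy² − (Σy)² = 13·8209 − (-189)² = 106717 − 35721 = 70996
r = S_xy / √(S_xx·S_yy) = -10788 / √(3156·70996) = -10788 / √224063376 = -10788 / 14968.7466 = -0.7207
t = r·√(n−2)/√(1−r²) = -0.7207·√11 / √(1−0.519408) = -2.390291 / 0.693247 = -3.448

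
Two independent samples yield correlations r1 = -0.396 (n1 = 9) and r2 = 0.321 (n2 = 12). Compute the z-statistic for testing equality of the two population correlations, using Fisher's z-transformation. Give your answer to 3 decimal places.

Fisher z-transforms: z1 = atanh(-0.396) = -0.418896, z2 = atanh(0.321) = 0.332762; difference d = -0.751658
Var(d) = 1/6 + 1/9 = 0.1666667 + 0.1111111 = 0.2777778
z = d/√Var(d) = -0.751658 / √0.2777778 = -0.751658 / 0.527046 = -1.426

-1.426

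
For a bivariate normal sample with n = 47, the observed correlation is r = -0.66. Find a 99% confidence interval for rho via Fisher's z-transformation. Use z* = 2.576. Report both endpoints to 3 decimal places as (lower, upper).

(-0.828, -0.384)

z_r = atanh(-0.66) = -0.792814;  SE = 1/√(n−3) = 1/√44 = 0.150756
z-limits: -0.792814 ± 2.576·0.150756 = -0.792814 ± 0.388347 = [-1.181161, -0.404467]
ρ-limits: (tanh -1.181161, tanh -0.404467) = (-0.828, -0.384)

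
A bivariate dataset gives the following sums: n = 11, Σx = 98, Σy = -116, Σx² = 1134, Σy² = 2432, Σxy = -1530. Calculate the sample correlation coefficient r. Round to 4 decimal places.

-0.8842

Numerator: nΣxy − (Σx)(Σy) = 11·(-1530) − (98)(-116) = -5462
Denominator: √[(nΣx²−(Σx)²)(nΣy²−(Σy)²)]
  nΣx²−(Σx)² = 11·1134 − 9604 = 2870;  nΣy²−(Σy)² = 11·2432 − 13456 = 13296
  √(2870·13296) = √38159520 = 6177.3392
r = -5462 / 6177.3392 = -0.8842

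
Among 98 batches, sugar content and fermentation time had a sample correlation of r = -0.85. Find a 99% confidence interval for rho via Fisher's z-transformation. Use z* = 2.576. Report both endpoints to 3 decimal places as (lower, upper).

Fisher z: z_r = atanh(r) = ½·ln((1+(-0.85))/(1−(-0.85))) = -1.256153
SE(z) = 1/√(n−3) = 1/√95 = 0.102598
99% ⇒ z* = 2.576; margin = 2.576·0.102598 = 0.264292
CI on z-scale: (-1.520445, -0.991861)
Back-transform: tanh(-1.520445) = -0.908775, tanh(-0.991861) = -0.758155

(-0.909, -0.758)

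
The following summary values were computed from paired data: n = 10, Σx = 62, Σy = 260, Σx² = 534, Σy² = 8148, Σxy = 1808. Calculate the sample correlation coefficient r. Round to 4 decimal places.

0.4301

Numerator: nΣxy − (Σx)(Σy) = 10·1808 − (62)(260) = 1960
Denominator: √[(nΣx²−(Σx)²)(nΣy²−(Σy)²)]
  nΣx²−(Σx)² = 10·534 − 3844 = 1496;  nΣy²−(Σy)² = 10·8148 − 67600 = 13880
  √(1496·13880) = √20764480 = 4556.8059
r = 1960 / 4556.8059 = 0.4301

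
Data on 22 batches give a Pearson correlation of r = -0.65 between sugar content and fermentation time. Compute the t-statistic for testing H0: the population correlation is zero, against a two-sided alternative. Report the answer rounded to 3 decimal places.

1 − r² = 1 − 0.4225 = 0.5775;  √(1−r²) = 0.759934
√(n−2) = √20 = 4.472136
t = r·√(n−2)/√(1−r²) = -0.65 · 4.472136 / 0.759934 = -3.825

-3.825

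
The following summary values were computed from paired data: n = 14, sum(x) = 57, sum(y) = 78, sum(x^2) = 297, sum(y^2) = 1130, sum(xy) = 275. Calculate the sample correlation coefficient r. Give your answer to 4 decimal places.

S_xy = nΣxy − ΣxΣy = 14·275 − 57·78 = 3850 − 4446 = -596
S_xx = nΣx² − (Σx)² = 14·297 − 57² = 4158 − 3249 = 909
S_yy = nΣy² − (Σy)² = 14·1130 − 78² = 15820 − 6084 = 9736
r = S_xy / √(S_xx·S_yy) = -596 / √(909·9736) = -596 / √8850024 = -596 / 2974.8990 = -0.2003

-0.2003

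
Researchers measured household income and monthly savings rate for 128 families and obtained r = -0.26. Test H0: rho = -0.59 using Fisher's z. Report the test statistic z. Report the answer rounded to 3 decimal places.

Fisher z: atanh(-0.26) = -0.266108, atanh(-0.59) = -0.677666
z = (z_r − z_0)·√(n−3) = (-0.266108 − (-0.677666))·√125 = 0.411558 · 11.180340 = 4.601

4.601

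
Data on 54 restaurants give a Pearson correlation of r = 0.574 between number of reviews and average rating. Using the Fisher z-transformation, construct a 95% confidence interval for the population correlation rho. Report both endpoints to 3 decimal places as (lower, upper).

(0.362, 0.730)

Fisher z: z_r = atanh(r) = ½·ln((1+0.574)/(1−0.574)) = 0.653468
SE(z) = 1/√(n−3) = 1/√51 = 0.140028
95% ⇒ z* = 1.960; margin = 1.960·0.140028 = 0.274455
CI on z-scale: (0.379013, 0.927923)
Back-transform: tanh(0.379013) = 0.361850, tanh(0.927923) = 0.729624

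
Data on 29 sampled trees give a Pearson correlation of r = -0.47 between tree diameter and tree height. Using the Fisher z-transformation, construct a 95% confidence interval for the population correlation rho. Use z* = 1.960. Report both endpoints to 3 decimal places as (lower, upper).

(-0.714, -0.125)

z_r = atanh(-0.47) = -0.510070;  SE = 1/√(n−3) = 1/√26 = 0.196116
z-limits: -0.510070 ± 1.960·0.196116 = -0.510070 ± 0.384387 = [-0.894457, -0.125683]
ρ-limits: (tanh -0.894457, tanh -0.125683) = (-0.714, -0.125)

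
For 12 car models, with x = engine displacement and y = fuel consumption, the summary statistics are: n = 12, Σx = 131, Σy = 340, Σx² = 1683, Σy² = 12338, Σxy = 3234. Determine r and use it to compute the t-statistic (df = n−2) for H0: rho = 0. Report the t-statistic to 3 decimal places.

-2.237

S_xy = nΣxy − ΣxΣy = 12·3234 − 131·340 = 38808 − 44540 = -5732
S_xx = nΣx² − (Σx)² = 12·1683 − 131² = 20196 − 17161 = 3035
S_yy = nΣy² − (Σy)² = 12·12338 − 340² = 148056 − 115600 = 32456
r = S_xy / √(S_xx·S_yy) = -5732 / √(3035·32456) = -5732 / √98503960 = -5732 / 9924.9161 = -0.5775
t = r·√(n−2)/√(1−r²) = -0.5775·√10 / √(1−0.333506) = -1.826215 / 0.816391 = -2.237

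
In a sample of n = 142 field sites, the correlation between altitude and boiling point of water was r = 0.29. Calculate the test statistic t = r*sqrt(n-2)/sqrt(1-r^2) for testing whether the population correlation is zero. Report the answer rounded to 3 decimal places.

1 − r² = 1 − 0.0841 = 0.9159;  √(1−r²) = 0.957027
√(n−2) = √140 = 11.832160
t = r·√(n−2)/√(1−r²) = 0.29 · 11.832160 / 0.957027 = 3.585

3.585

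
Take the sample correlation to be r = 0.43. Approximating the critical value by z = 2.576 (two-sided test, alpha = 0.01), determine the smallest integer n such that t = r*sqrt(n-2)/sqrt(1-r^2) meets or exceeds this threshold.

r√(n−2)/√(1−r²) ≥ 2.576  ⇔  n−2 ≥ (2.576)²·(1−r²)/r²
(1−r²)/r² = (1−0.1849)/0.1849 = 4.4083
n ≥ 2 + 6.635776·4.4083 = 2 + 29.2525 = 31.2525
⌈31.2525⌉ = 32

32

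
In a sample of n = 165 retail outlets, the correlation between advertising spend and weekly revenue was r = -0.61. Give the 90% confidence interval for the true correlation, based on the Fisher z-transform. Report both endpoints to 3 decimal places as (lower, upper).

(-0.685, -0.522)

z_r = atanh(-0.61) = -0.708921;  SE = 1/√(n−3) = 1/√162 = 0.078567
z-limits: -0.708921 ± 1.645·0.078567 = -0.708921 ± 0.129243 = [-0.838164, -0.579678]
ρ-limits: (tanh -0.838164, tanh -0.579678) = (-0.685, -0.522)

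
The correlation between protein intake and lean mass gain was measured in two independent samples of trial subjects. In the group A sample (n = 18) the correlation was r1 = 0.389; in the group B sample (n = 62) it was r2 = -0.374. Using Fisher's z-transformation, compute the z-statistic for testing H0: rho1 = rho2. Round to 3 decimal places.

z1 = atanh(0.389) = 0.410621,  z2 = atanh(-0.374) = -0.393066
SE = √(1/(n1−3) + 1/(n2−3)) = √(1/15 + 1/59) = √(0.0666667 + 0.0169492) = √0.0836159 = 0.289164
z = (z1 − z2)/SE = (0.410621 − (-0.393066)) / 0.289164 = 0.803687 / 0.289164 = 2.779

2.779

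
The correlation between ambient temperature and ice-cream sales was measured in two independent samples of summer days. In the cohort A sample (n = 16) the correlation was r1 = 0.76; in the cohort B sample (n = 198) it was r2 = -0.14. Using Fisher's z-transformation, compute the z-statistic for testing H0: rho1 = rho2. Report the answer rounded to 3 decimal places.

z1 = atanh(0.76) = 0.996215,  z2 = atanh(-0.14) = -0.140926
SE = √(1/(n1−3) + 1/(n2−3)) = √(1/13 + 1/195) = √(0.0769231 + 0.0051282) = √0.0820513 = 0.286446
z = (z1 − z2)/SE = (0.996215 − (-0.140926)) / 0.286446 = 1.137141 / 0.286446 = 3.970

3.970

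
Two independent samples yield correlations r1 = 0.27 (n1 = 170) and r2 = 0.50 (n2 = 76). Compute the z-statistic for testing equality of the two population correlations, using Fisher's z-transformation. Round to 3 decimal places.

-1.942

Fisher z-transforms: z1 = atanh(0.27) = 0.276864, z2 = atanh(0.50) = 0.549306; difference d = -0.272442
Var(d) = 1/167 + 1/73 = 0.0059880 + 0.0136986 = 0.0196866
z = d/√Var(d) = -0.272442 / √0.0196866 = -0.272442 / 0.140309 = -1.942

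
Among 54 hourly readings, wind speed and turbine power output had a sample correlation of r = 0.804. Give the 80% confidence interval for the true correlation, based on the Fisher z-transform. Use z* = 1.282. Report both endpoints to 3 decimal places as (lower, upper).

(0.731, 0.859)

Fisher z: z_r = atanh(r) = ½·ln((1+0.804)/(1−0.804)) = 1.109824
SE(z) = 1/√(n−3) = 1/√51 = 0.140028
80% ⇒ z* = 1.282; margin = 1.282·0.140028 = 0.179516
CI on z-scale: (0.930308, 1.289340)
Back-transform: tanh(0.930308) = 0.730737, tanh(1.289340) = 0.858954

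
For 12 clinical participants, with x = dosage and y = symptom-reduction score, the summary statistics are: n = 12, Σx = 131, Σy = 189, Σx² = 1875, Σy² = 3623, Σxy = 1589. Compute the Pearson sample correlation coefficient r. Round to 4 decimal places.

Numerator: nΣxy − (Σx)(Σy) = 12·1589 − (131)(189) = -5691
Denominator: √[(nΣx²−(Σx)²)(nΣy²−(Σy)²)]
  nΣx²−(Σx)² = 12·1875 − 17161 = 5339;  nΣy²−(Σy)² = 12·3623 − 35721 = 7755
  √(5339·7755) = √41403945 = 6434.5897
r = -5691 / 6434.5897 = -0.8844

-0.8844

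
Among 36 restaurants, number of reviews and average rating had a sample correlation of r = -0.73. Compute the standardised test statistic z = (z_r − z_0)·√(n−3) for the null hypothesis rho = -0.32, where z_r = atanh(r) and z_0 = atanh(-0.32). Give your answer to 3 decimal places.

-3.430

z_r = atanh(-0.73) = -0.928727,  z_0 = atanh(-0.32) = -0.331647
SE = 1/√(n−3) = 1/√33 = 0.174078
z = (z_r − z_0)/SE = (-0.928727 − (-0.331647)) / 0.174078 = -0.597080 / 0.174078 = -3.430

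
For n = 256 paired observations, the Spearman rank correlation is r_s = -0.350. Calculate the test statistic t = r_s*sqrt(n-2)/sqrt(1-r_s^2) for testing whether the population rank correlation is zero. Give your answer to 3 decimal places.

1 − r_s² = 1 − 0.122500 = 0.877500;  √(1−r_s²) = 0.936750
√(n−2) = √254 = 15.937377
t = r_s·√(n−2)/√(1−r_s²) = -0.350 · 15.937377 / 0.936750 = -5.955

-5.955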